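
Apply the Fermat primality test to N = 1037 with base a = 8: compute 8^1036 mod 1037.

339

8^1 ≡ 8 (mod 1037)
8^2 ≡ 8^2 = 64 ≡ 64 (mod 1037)
8^4 ≡ 64^2 = 4096 ≡ 985 (mod 1037)
8^8 ≡ 985^2 = 970225 ≡ 630 (mod 1037)
8^16 ≡ 630^2 = 396900 ≡ 766 (mod 1037)
8^32 ≡ 766^2 = 586756 ≡ 851 (mod 1037)
8^64 ≡ 851^2 = 724201 ≡ 375 (mod 1037)
8^128 ≡ 375^2 = 140625 ≡ 630 (mod 1037)
8^256 ≡ 630^2 = 396900 ≡ 766 (mod 1037)
8^512 ≡ 766^2 = 586756 ≡ 851 (mod 1037)
8^1024 ≡ 851^2 = 724201 ≡ 375 (mod 1037)
1036 = 1024 + 8 + 4 in binary powers of 2.
So 8^1036 ≡ 375 · 630 · 985 ≡ 339 (mod 1037).
Since 339 ≠ 1, base 8 is a Fermat witness: 1037 is composite.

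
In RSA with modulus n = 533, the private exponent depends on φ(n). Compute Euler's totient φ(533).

Factor: 533 = 13 · 41.
φ(533) = (13−1) · (41−1) = 12 · 40 = 480.

480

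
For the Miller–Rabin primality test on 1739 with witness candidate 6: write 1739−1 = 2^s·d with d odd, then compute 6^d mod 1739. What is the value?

1560

1739 − 1 = 1738 = 2^1 · 869, so d = 869.
6^1 ≡ 6 (mod 1739)
6^2 ≡ 6^2 = 36 ≡ 36 (mod 1739)
6^4 ≡ 36^2 = 1296 ≡ 1296 (mod 1739)
6^8 ≡ 1296^2 = 1679616 ≡ 1481 (mod 1739)
6^16 ≡ 1481^2 = 2193361 ≡ 482 (mod 1739)
6^32 ≡ 482^2 = 232324 ≡ 1037 (mod 1739)
6^64 ≡ 1037^2 = 1075369 ≡ 667 (mod 1739)
6^128 ≡ 667^2 = 444889 ≡ 1444 (mod 1739)
6^256 ≡ 1444^2 = 2085136 ≡ 75 (mod 1739)
6^512 ≡ 75^2 = 5625 ≡ 408 (mod 1739)
869 = 512 + 256 + 64 + 32 + 4 + 1 in binary powers of 2.
So 6^869 ≡ 408 · 75 · 667 · 1037 · 1296 · 6 ≡ 1560 (mod 1739).
Squaring chain: 1560; never reaches −1, so base 6 is a Miller–Rabin witness that 1739 is composite.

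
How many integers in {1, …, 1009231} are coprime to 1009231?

973728

Factor: 1009231 = 47 · 109 · 197.
φ(1009231) = (47−1) · (109−1) · (197−1) = 46 · 108 · 196 = 973728.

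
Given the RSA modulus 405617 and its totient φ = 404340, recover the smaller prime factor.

587

φ(n) = (p−1)(q−1) = n − (p+q) + 1, so p + q = 405617 − 404340 + 1 = 1278.
p and q are the roots of t² − 1278t + 405617 = 0.
Discriminant: 1278² − 4·405617 = 1633284 − 1622468 = 10816; √10816 = 104.
q = (1278 − 104)/2 = 587, p = (1278 + 104)/2 = 691.
Check: 587 · 691 = 405617.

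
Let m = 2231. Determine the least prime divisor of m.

23

2231 is odd.
Digit sum 8, not divisible by 3.
Ends in 1: not divisible by 5.
7: 2231 = 7·318 + 5
11: 2231 = 11·202 + 9
13: 2231 = 13·171 + 8
17: 2231 = 17·131 + 4
19: 2231 = 19·117 + 8
23: 2231 = 23·97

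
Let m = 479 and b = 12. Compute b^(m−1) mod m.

1

12^1 ≡ 12 (mod 479)
12^2 ≡ 12^2 = 144 ≡ 144 (mod 479)
12^4 ≡ 144^2 = 20736 ≡ 139 (mod 479)
12^8 ≡ 139^2 = 19321 ≡ 161 (mod 479)
12^16 ≡ 161^2 = 25921 ≡ 55 (mod 479)
12^32 ≡ 55^2 = 3025 ≡ 151 (mod 479)
12^64 ≡ 151^2 = 22801 ≡ 288 (mod 479)
12^128 ≡ 288^2 = 82944 ≡ 77 (mod 479)
12^256 ≡ 77^2 = 5929 ≡ 181 (mod 479)
478 = 256 + 128 + 64 + 16 + 8 + 4 + 2 in binary powers of 2.
So 12^478 ≡ 181 · 77 · 288 · 55 · 161 · 139 · 144 ≡ 1 (mod 479).
Since the result is 1, base 12 gives no evidence that 479 is composite.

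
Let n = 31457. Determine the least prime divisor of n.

31457 is odd.
Digit sum 20, not divisible by 3.
Ends in 7: not divisible by 5.
7: 31457 = 7·4493 + 6
11: 31457 = 11·2859 + 8
13: 31457 = 13·2419 + 10
17: 31457 = 17·1850 + 7
19: 31457 = 19·1655 + 12
23: 31457 = 23·1367 + 16
29: 31457 = 29·1084 + 21
31: 31457 = 31·1014 + 23
37: 31457 = 37·850 + 7
41: 31457 = 41·767 + 10
43: 31457 = 43·731 + 24
47: 31457 = 47·669 + 14
53: 31457 = 53·593 + 28
59: 31457 = 59·533 + 10
61: 31457 = 61·515 + 42
67: 31457 = 67·469 + 34
71: 31457 = 71·443 + 4
73: 31457 = 73·430 + 67
79: 31457 = 79·398 + 15
83: 31457 = 83·379

83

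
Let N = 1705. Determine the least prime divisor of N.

1705 is odd.
Digit sum 13, not divisible by 3.
Ends in 5: divisible by 5.

5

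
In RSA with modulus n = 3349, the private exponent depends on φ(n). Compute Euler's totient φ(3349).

3136

Factor: 3349 = 17 · 197.
φ(3349) = (17−1) · (197−1) = 16 · 196 = 3136.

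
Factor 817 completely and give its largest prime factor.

817 = 19 · 43
43 is prime.
So 817 = 19 · 43; the largest prime factor is 43.

43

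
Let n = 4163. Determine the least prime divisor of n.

23

4163 is odd.
Digit sum 14, not divisible by 3.
Ends in 3: not divisible by 5.
7: 4163 = 7·594 + 5
11: 4163 = 11·378 + 5
13: 4163 = 13·320 + 3
17: 4163 = 17·244 + 15
19: 4163 = 19·219 + 2
23: 4163 = 23·181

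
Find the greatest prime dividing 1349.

1349 = 19 · 71
71 is prime.
So 1349 = 19 · 71; the largest prime factor is 71.

71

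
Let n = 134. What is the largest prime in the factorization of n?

134 = 2 · 67
67 is prime.
So 134 = 2 · 67; the largest prime factor is 67.

67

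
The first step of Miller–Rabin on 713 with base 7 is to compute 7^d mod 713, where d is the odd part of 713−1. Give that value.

713 − 1 = 712 = 2^3 · 89, so d = 89.
7^1 ≡ 7 (mod 713)
7^2 ≡ 7^2 = 49 ≡ 49 (mod 713)
7^4 ≡ 49^2 = 2401 ≡ 262 (mod 713)
7^8 ≡ 262^2 = 68644 ≡ 196 (mod 713)
7^16 ≡ 196^2 = 38416 ≡ 627 (mod 713)
7^32 ≡ 627^2 = 393129 ≡ 266 (mod 713)
7^64 ≡ 266^2 = 70756 ≡ 169 (mod 713)
89 = 64 + 16 + 8 + 1 in binary powers of 2.
So 7^89 ≡ 169 · 627 · 196 · 7 ≡ 536 (mod 713).
Squaring chain: 536 → 670 → 423; never reaches −1, so base 7 is a Miller–Rabin witness that 713 is composite.

536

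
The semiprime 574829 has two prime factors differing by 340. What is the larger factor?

947

Since p = q + 340, we have 574829 = q(q + 340), so q² + 340q − 574829 = 0.
Discriminant: 340² + 4·574829 = 115600 + 2299316 = 2414916; √2414916 = 1554.
q = (−340 + 1554)/2 = 607, and p = q + 340 = 947.
Check: 607 · 947 = 574829.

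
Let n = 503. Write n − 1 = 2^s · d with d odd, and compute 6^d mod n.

1

503 − 1 = 502 = 2^1 · 251, so d = 251.
6^1 ≡ 6 (mod 503)
6^2 ≡ 6^2 = 36 ≡ 36 (mod 503)
6^4 ≡ 36^2 = 1296 ≡ 290 (mod 503)
6^8 ≡ 290^2 = 84100 ≡ 99 (mod 503)
6^16 ≡ 99^2 = 9801 ≡ 244 (mod 503)
6^32 ≡ 244^2 = 59536 ≡ 182 (mod 503)
6^64 ≡ 182^2 = 33124 ≡ 429 (mod 503)
6^128 ≡ 429^2 = 184041 ≡ 446 (mod 503)
251 = 128 + 64 + 32 + 16 + 8 + 2 + 1 in binary powers of 2.
So 6^251 ≡ 446 · 429 · 182 · 244 · 99 · 36 · 6 ≡ 1 (mod 503).
Since 6^d ≡ 1 (mod 503), base 6 does not prove 503 composite.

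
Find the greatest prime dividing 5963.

5963 = 67 · 89
89 is prime.
So 5963 = 67 · 89; the largest prime factor is 89.

89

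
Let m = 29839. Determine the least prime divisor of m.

53

29839 is odd.
Digit sum 31, not divisible by 3.
Ends in 9: not divisible by 5.
7: 29839 = 7·4262 + 5
11: 29839 = 11·2712 + 7
13: 29839 = 13·2295 + 4
17: 29839 = 17·1755 + 4
19: 29839 = 19·1570 + 9
23: 29839 = 23·1297 + 8
29: 29839 = 29·1028 + 27
31: 29839 = 31·962 + 17
37: 29839 = 37·806 + 17
41: 29839 = 41·727 + 32
43: 29839 = 43·693 + 40
47: 29839 = 47·634 + 41
53: 29839 = 53·563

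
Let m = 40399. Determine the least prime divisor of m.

40399 is odd.
Digit sum 25, not divisible by 3.
Ends in 9: not divisible by 5.
7: 40399 = 7·5771 + 2
11: 40399 = 11·3672 + 7
13: 40399 = 13·3107 + 8
17: 40399 = 17·2376 + 7
19: 40399 = 19·2126 + 5
23: 40399 = 23·1756 + 11
29: 40399 = 29·1393 + 2
31: 40399 = 31·1303 + 6
37: 40399 = 37·1091 + 32
41: 40399 = 41·985 + 14
43: 40399 = 43·939 + 22
47: 40399 = 47·859 + 26
53: 40399 = 53·762 + 13
59: 40399 = 59·684 + 43
61: 40399 = 61·662 + 17
67: 40399 = 67·602 + 65
71: 40399 = 71·569

71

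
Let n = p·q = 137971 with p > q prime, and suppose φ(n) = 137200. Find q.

φ(n) = (p−1)(q−1) = n − (p+q) + 1, so p + q = 137971 − 137200 + 1 = 772.
p and q are the roots of t² − 772t + 137971 = 0.
Discriminant: 772² − 4·137971 = 595984 − 551884 = 44100; √44100 = 210.
q = (772 − 210)/2 = 281, p = (772 + 210)/2 = 491.
Check: 281 · 491 = 137971.

281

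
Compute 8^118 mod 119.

106

8^1 ≡ 8 (mod 119)
8^2 ≡ 8^2 = 64 ≡ 64 (mod 119)
8^4 ≡ 64^2 = 4096 ≡ 50 (mod 119)
8^8 ≡ 50^2 = 2500 ≡ 1 (mod 119)
8^16 ≡ 1^2 = 1 ≡ 1 (mod 119)
8^32 ≡ 1^2 = 1 ≡ 1 (mod 119)
8^64 ≡ 1^2 = 1 ≡ 1 (mod 119)
118 = 64 + 32 + 16 + 4 + 2 in binary powers of 2.
So 8^118 ≡ 1 · 1 · 1 · 50 · 64 ≡ 106 (mod 119).
Since 106 ≠ 1, base 8 is a Fermat witness: 119 is composite.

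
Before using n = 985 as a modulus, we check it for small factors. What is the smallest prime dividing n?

985 is odd.
Digit sum 22, not divisible by 3.
Ends in 5: divisible by 5.

5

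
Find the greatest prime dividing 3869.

73

3869 = 53 · 73
73 is prime.
So 3869 = 53 · 73; the largest prime factor is 73.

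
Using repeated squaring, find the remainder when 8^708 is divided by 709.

1

8^1 ≡ 8 (mod 709)
8^2 ≡ 8^2 = 64 ≡ 64 (mod 709)
8^4 ≡ 64^2 = 4096 ≡ 551 (mod 709)
8^8 ≡ 551^2 = 303601 ≡ 149 (mod 709)
8^16 ≡ 149^2 = 22201 ≡ 222 (mod 709)
8^32 ≡ 222^2 = 49284 ≡ 363 (mod 709)
8^64 ≡ 363^2 = 131769 ≡ 604 (mod 709)
8^128 ≡ 604^2 = 364816 ≡ 390 (mod 709)
8^256 ≡ 390^2 = 152100 ≡ 374 (mod 709)
8^512 ≡ 374^2 = 139876 ≡ 203 (mod 709)
708 = 512 + 128 + 64 + 4 in binary powers of 2.
So 8^708 ≡ 203 · 390 · 604 · 551 ≡ 1 (mod 709).
Since the result is 1, base 8 gives no evidence that 709 is composite.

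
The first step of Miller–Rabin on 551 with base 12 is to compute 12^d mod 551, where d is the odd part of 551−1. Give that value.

551 − 1 = 550 = 2^1 · 275, so d = 275.
12^1 ≡ 12 (mod 551)
12^2 ≡ 12^2 = 144 ≡ 144 (mod 551)
12^4 ≡ 144^2 = 20736 ≡ 349 (mod 551)
12^8 ≡ 349^2 = 121801 ≡ 30 (mod 551)
12^16 ≡ 30^2 = 900 ≡ 349 (mod 551)
12^32 ≡ 349^2 = 121801 ≡ 30 (mod 551)
12^64 ≡ 30^2 = 900 ≡ 349 (mod 551)
12^128 ≡ 349^2 = 121801 ≡ 30 (mod 551)
12^256 ≡ 30^2 = 900 ≡ 349 (mod 551)
275 = 256 + 16 + 2 + 1 in binary powers of 2.
So 12^275 ≡ 349 · 349 · 144 · 12 ≡ 46 (mod 551).
Squaring chain: 46; never reaches −1, so base 12 is a Miller–Rabin witness that 551 is composite.

46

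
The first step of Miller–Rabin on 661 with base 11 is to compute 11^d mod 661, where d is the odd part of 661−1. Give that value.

661 − 1 = 660 = 2^2 · 165, so d = 165.
11^1 ≡ 11 (mod 661)
11^2 ≡ 11^2 = 121 ≡ 121 (mod 661)
11^4 ≡ 121^2 = 14641 ≡ 99 (mod 661)
11^8 ≡ 99^2 = 9801 ≡ 547 (mod 661)
11^16 ≡ 547^2 = 299209 ≡ 437 (mod 661)
11^32 ≡ 437^2 = 190969 ≡ 601 (mod 661)
11^64 ≡ 601^2 = 361201 ≡ 295 (mod 661)
11^128 ≡ 295^2 = 87025 ≡ 434 (mod 661)
165 = 128 + 32 + 4 + 1 in binary powers of 2.
So 11^165 ≡ 434 · 601 · 99 · 11 ≡ 1 (mod 661).
Since 11^d ≡ 1 (mod 661), base 11 does not prove 661 composite.

1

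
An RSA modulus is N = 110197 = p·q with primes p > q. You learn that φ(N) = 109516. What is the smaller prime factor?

263

φ(n) = (p−1)(q−1) = n − (p+q) + 1, so p + q = 110197 − 109516 + 1 = 682.
p and q are the roots of t² − 682t + 110197 = 0.
Discriminant: 682² − 4·110197 = 465124 − 440788 = 24336; √24336 = 156.
q = (682 − 156)/2 = 263, p = (682 + 156)/2 = 419.
Check: 263 · 419 = 110197.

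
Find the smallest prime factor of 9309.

3

9309 is odd.
Digit sum 21, divisible by 3.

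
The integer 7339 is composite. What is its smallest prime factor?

7339 is odd.
Digit sum 22, not divisible by 3.
Ends in 9: not divisible by 5.
7: 7339 = 7·1048 + 3
11: 7339 = 11·667 + 2
13: 7339 = 13·564 + 7
17: 7339 = 17·431 + 12
19: 7339 = 19·386 + 5
23: 7339 = 23·319 + 2
29: 7339 = 29·253 + 2
31: 7339 = 31·236 + 23
37: 7339 = 37·198 + 13
41: 7339 = 41·179

41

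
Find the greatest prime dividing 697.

697 = 17 · 41
41 is prime.
So 697 = 17 · 41; the largest prime factor is 41.

41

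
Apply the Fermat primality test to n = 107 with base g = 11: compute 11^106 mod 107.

1

11^1 ≡ 11 (mod 107)
11^2 ≡ 11^2 = 121 ≡ 14 (mod 107)
11^4 ≡ 14^2 = 196 ≡ 89 (mod 107)
11^8 ≡ 89^2 = 7921 ≡ 3 (mod 107)
11^16 ≡ 3^2 = 9 ≡ 9 (mod 107)
11^32 ≡ 9^2 = 81 ≡ 81 (mod 107)
11^64 ≡ 81^2 = 6561 ≡ 34 (mod 107)
106 = 64 + 32 + 8 + 2 in binary powers of 2.
So 11^106 ≡ 34 · 81 · 3 · 14 ≡ 1 (mod 107).
Since the result is 1, base 11 gives no evidence that 107 is composite.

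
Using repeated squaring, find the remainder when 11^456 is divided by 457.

11^1 ≡ 11 (mod 457)
11^2 ≡ 11^2 = 121 ≡ 121 (mod 457)
11^4 ≡ 121^2 = 14641 ≡ 17 (mod 457)
11^8 ≡ 17^2 = 289 ≡ 289 (mod 457)
11^16 ≡ 289^2 = 83521 ≡ 347 (mod 457)
11^32 ≡ 347^2 = 120409 ≡ 218 (mod 457)
11^64 ≡ 218^2 = 47524 ≡ 453 (mod 457)
11^128 ≡ 453^2 = 205209 ≡ 16 (mod 457)
11^256 ≡ 16^2 = 256 ≡ 256 (mod 457)
456 = 256 + 128 + 64 + 8 in binary powers of 2.
So 11^456 ≡ 256 · 16 · 453 · 289 ≡ 1 (mod 457).
Since the result is 1, base 11 gives no evidence that 457 is composite.

1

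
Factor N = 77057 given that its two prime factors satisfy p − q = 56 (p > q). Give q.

251

Since p = q + 56, we have 77057 = q(q + 56), so q² + 56q − 77057 = 0.
Discriminant: 56² + 4·77057 = 3136 + 308228 = 311364; √311364 = 558.
q = (−56 + 558)/2 = 251, and p = q + 56 = 307.
Check: 251 · 307 = 77057.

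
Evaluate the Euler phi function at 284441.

266992

Factor: 284441 = 23 · 83 · 149.
φ(284441) = (23−1) · (83−1) · (149−1) = 22 · 82 · 148 = 266992.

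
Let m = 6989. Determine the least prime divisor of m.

6989 is odd.
Digit sum 32, not divisible by 3.
Ends in 9: not divisible by 5.
7: 6989 = 7·998 + 3
11: 6989 = 11·635 + 4
13: 6989 = 13·537 + 8
17: 6989 = 17·411 + 2
19: 6989 = 19·367 + 16
23: 6989 = 23·303 + 20
29: 6989 = 29·241

29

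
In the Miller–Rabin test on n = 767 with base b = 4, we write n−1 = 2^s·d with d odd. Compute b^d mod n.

767 − 1 = 766 = 2^1 · 383, so d = 383.
4^1 ≡ 4 (mod 767)
4^2 ≡ 4^2 = 16 ≡ 16 (mod 767)
4^4 ≡ 16^2 = 256 ≡ 256 (mod 767)
4^8 ≡ 256^2 = 65536 ≡ 341 (mod 767)
4^16 ≡ 341^2 = 116281 ≡ 464 (mod 767)
4^32 ≡ 464^2 = 215296 ≡ 536 (mod 767)
4^64 ≡ 536^2 = 287296 ≡ 438 (mod 767)
4^128 ≡ 438^2 = 191844 ≡ 94 (mod 767)
4^256 ≡ 94^2 = 8836 ≡ 399 (mod 767)
383 = 256 + 64 + 32 + 16 + 8 + 4 + 2 + 1 in binary powers of 2.
So 4^383 ≡ 399 · 438 · 536 · 464 · 341 · 256 · 16 · 4 ≡ 556 (mod 767).
Squaring chain: 556; never reaches −1, so base 4 is a Miller–Rabin witness that 767 is composite.

556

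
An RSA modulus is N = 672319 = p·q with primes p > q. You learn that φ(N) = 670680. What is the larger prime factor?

829

φ(n) = (p−1)(q−1) = n − (p+q) + 1, so p + q = 672319 − 670680 + 1 = 1640.
p and q are the roots of t² − 1640t + 672319 = 0.
Discriminant: 1640² − 4·672319 = 2689600 − 2689276 = 324; √324 = 18.
q = (1640 − 18)/2 = 811, p = (1640 + 18)/2 = 829.
Check: 811 · 829 = 672319.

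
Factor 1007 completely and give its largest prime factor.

53

1007 = 19 · 53
53 is prime.
So 1007 = 19 · 53; the largest prime factor is 53.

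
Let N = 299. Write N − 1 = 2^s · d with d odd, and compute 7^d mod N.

299 − 1 = 298 = 2^1 · 149, so d = 149.
7^1 ≡ 7 (mod 299)
7^2 ≡ 7^2 = 49 ≡ 49 (mod 299)
7^4 ≡ 49^2 = 2401 ≡ 9 (mod 299)
7^8 ≡ 9^2 = 81 ≡ 81 (mod 299)
7^16 ≡ 81^2 = 6561 ≡ 282 (mod 299)
7^32 ≡ 282^2 = 79524 ≡ 289 (mod 299)
7^64 ≡ 289^2 = 83521 ≡ 100 (mod 299)
7^128 ≡ 100^2 = 10000 ≡ 133 (mod 299)
149 = 128 + 16 + 4 + 1 in binary powers of 2.
So 7^149 ≡ 133 · 282 · 9 · 7 ≡ 180 (mod 299).
Squaring chain: 180; never reaches −1, so base 7 is a Miller–Rabin witness that 299 is composite.

180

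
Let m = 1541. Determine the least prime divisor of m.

23

1541 is odd.
Digit sum 11, not divisible by 3.
Ends in 1: not divisible by 5.
7: 1541 = 7·220 + 1
11: 1541 = 11·140 + 1
13: 1541 = 13·118 + 7
17: 1541 = 17·90 + 11
19: 1541 = 19·81 + 2
23: 1541 = 23·67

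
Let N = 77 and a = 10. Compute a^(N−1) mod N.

10^1 ≡ 10 (mod 77)
10^2 ≡ 10^2 = 100 ≡ 23 (mod 77)
10^4 ≡ 23^2 = 529 ≡ 67 (mod 77)
10^8 ≡ 67^2 = 4489 ≡ 23 (mod 77)
10^16 ≡ 23^2 = 529 ≡ 67 (mod 77)
10^32 ≡ 67^2 = 4489 ≡ 23 (mod 77)
10^64 ≡ 23^2 = 529 ≡ 67 (mod 77)
76 = 64 + 8 + 4 in binary powers of 2.
So 10^76 ≡ 67 · 23 · 67 ≡ 67 (mod 77).
Since 67 ≠ 1, base 10 is a Fermat witness: 77 is composite.

67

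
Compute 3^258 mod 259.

211

3^1 ≡ 3 (mod 259)
3^2 ≡ 3^2 = 9 ≡ 9 (mod 259)
3^4 ≡ 9^2 = 81 ≡ 81 (mod 259)
3^8 ≡ 81^2 = 6561 ≡ 86 (mod 259)
3^16 ≡ 86^2 = 7396 ≡ 144 (mod 259)
3^32 ≡ 144^2 = 20736 ≡ 16 (mod 259)
3^64 ≡ 16^2 = 256 ≡ 256 (mod 259)
3^128 ≡ 256^2 = 65536 ≡ 9 (mod 259)
3^256 ≡ 9^2 = 81 ≡ 81 (mod 259)
258 = 256 + 2 in binary powers of 2.
So 3^258 ≡ 81 · 9 ≡ 211 (mod 259).
Since 211 ≠ 1, base 3 is a Fermat witness: 259 is composite.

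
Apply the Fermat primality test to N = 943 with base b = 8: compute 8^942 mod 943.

8^1 ≡ 8 (mod 943)
8^2 ≡ 8^2 = 64 ≡ 64 (mod 943)
8^4 ≡ 64^2 = 4096 ≡ 324 (mod 943)
8^8 ≡ 324^2 = 104976 ≡ 303 (mod 943)
8^16 ≡ 303^2 = 91809 ≡ 338 (mod 943)
8^32 ≡ 338^2 = 114244 ≡ 141 (mod 943)
8^64 ≡ 141^2 = 19881 ≡ 78 (mod 943)
8^128 ≡ 78^2 = 6084 ≡ 426 (mod 943)
8^256 ≡ 426^2 = 181476 ≡ 420 (mod 943)
8^512 ≡ 420^2 = 176400 ≡ 59 (mod 943)
942 = 512 + 256 + 128 + 32 + 8 + 4 + 2 in binary powers of 2.
So 8^942 ≡ 59 · 420 · 426 · 141 · 303 · 324 · 64 ≡ 679 (mod 943).
Since 679 ≠ 1, base 8 is a Fermat witness: 943 is composite.

679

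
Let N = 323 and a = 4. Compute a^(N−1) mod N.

4^1 ≡ 4 (mod 323)
4^2 ≡ 4^2 = 16 ≡ 16 (mod 323)
4^4 ≡ 16^2 = 256 ≡ 256 (mod 323)
4^8 ≡ 256^2 = 65536 ≡ 290 (mod 323)
4^16 ≡ 290^2 = 84100 ≡ 120 (mod 323)
4^32 ≡ 120^2 = 14400 ≡ 188 (mod 323)
4^64 ≡ 188^2 = 35344 ≡ 137 (mod 323)
4^128 ≡ 137^2 = 18769 ≡ 35 (mod 323)
4^256 ≡ 35^2 = 1225 ≡ 256 (mod 323)
322 = 256 + 64 + 2 in binary powers of 2.
So 4^322 ≡ 256 · 137 · 16 ≡ 101 (mod 323).
Since 101 ≠ 1, base 4 is a Fermat witness: 323 is composite.

101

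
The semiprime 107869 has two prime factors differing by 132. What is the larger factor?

401

Since p = q + 132, we have 107869 = q(q + 132), so q² + 132q − 107869 = 0.
Discriminant: 132² + 4·107869 = 17424 + 431476 = 448900; √448900 = 670.
q = (−132 + 670)/2 = 269, and p = q + 132 = 401.
Check: 269 · 401 = 107869.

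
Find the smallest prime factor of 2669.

17

2669 is odd.
Digit sum 23, not divisible by 3.
Ends in 9: not divisible by 5.
7: 2669 = 7·381 + 2
11: 2669 = 11·242 + 7
13: 2669 = 13·205 + 4
17: 2669 = 17·157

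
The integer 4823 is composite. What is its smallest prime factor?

4823 is odd.
Digit sum 17, not divisible by 3.
Ends in 3: not divisible by 5.
7: 4823 = 7·689

7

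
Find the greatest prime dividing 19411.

19411 = 7 · 2773
2773 = 47 · 59
59 is prime.
So 19411 = 7 · 47 · 59; the largest prime factor is 59.

59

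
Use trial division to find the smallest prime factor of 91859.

91859 is odd.
Digit sum 32, not divisible by 3.
Ends in 9: not divisible by 5.
7: 91859 = 7·13122 + 5
11: 91859 = 11·8350 + 9
13: 91859 = 13·7066 + 1
17: 91859 = 17·5403 + 8
19: 91859 = 19·4834 + 13
23: 91859 = 23·3993 + 20
29: 91859 = 29·3167 + 16
31: 91859 = 31·2963 + 6
37: 91859 = 37·2482 + 25
41: 91859 = 41·2240 + 19
43: 91859 = 43·2136 + 11
47: 91859 = 47·1954 + 21
53: 91859 = 53·1733 + 10
59: 91859 = 59·1556 + 55
61: 91859 = 61·1505 + 54
67: 91859 = 67·1371 + 2
71: 91859 = 71·1293 + 56
73: 91859 = 73·1258 + 25
79: 91859 = 79·1162 + 61
83: 91859 = 83·1106 + 61
89: 91859 = 89·1032 + 11
97: 91859 = 97·947

97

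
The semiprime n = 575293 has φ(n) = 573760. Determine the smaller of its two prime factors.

653

φ(n) = (p−1)(q−1) = n − (p+q) + 1, so p + q = 575293 − 573760 + 1 = 1534.
p and q are the roots of t² − 1534t + 575293 = 0.
Discriminant: 1534² − 4·575293 = 2353156 − 2301172 = 51984; √51984 = 228.
q = (1534 − 228)/2 = 653, p = (1534 + 228)/2 = 881.
Check: 653 · 881 = 575293.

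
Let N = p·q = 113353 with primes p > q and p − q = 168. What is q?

263

Since p = q + 168, we have 113353 = q(q + 168), so q² + 168q − 113353 = 0.
Discriminant: 168² + 4·113353 = 28224 + 453412 = 481636; √481636 = 694.
q = (−168 + 694)/2 = 263, and p = q + 168 = 431.
Check: 263 · 431 = 113353.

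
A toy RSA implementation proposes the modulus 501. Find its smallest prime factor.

501 is odd.
Digit sum 6, divisible by 3.

3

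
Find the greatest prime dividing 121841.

89

121841 = 37 · 3293
3293 = 37 · 89
89 is prime.
So 121841 = 37^2 · 89; the largest prime factor is 89.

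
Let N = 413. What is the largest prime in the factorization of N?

59

413 = 7 · 59
59 is prime.
So 413 = 7 · 59; the largest prime factor is 59.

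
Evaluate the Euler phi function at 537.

Factor: 537 = 3 · 179.
φ(537) = (3−1) · (179−1) = 2 · 178 = 356.

356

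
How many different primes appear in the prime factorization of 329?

2

329 = 7 · 47
329 = 7 · 47, which has 2 distinct prime factors.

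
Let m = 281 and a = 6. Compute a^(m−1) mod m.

6^1 ≡ 6 (mod 281)
6^2 ≡ 6^2 = 36 ≡ 36 (mod 281)
6^4 ≡ 36^2 = 1296 ≡ 172 (mod 281)
6^8 ≡ 172^2 = 29584 ≡ 79 (mod 281)
6^16 ≡ 79^2 = 6241 ≡ 59 (mod 281)
6^32 ≡ 59^2 = 3481 ≡ 109 (mod 281)
6^64 ≡ 109^2 = 11881 ≡ 79 (mod 281)
6^128 ≡ 79^2 = 6241 ≡ 59 (mod 281)
6^256 ≡ 59^2 = 3481 ≡ 109 (mod 281)
280 = 256 + 16 + 8 in binary powers of 2.
So 6^280 ≡ 109 · 59 · 79 ≡ 1 (mod 281).
Since the result is 1, base 6 gives no evidence that 281 is composite.

1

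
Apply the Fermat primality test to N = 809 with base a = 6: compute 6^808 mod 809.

1

6^1 ≡ 6 (mod 809)
6^2 ≡ 6^2 = 36 ≡ 36 (mod 809)
6^4 ≡ 36^2 = 1296 ≡ 487 (mod 809)
6^8 ≡ 487^2 = 237169 ≡ 132 (mod 809)
6^16 ≡ 132^2 = 17424 ≡ 435 (mod 809)
6^32 ≡ 435^2 = 189225 ≡ 728 (mod 809)
6^64 ≡ 728^2 = 529984 ≡ 89 (mod 809)
6^128 ≡ 89^2 = 7921 ≡ 640 (mod 809)
6^256 ≡ 640^2 = 409600 ≡ 246 (mod 809)
6^512 ≡ 246^2 = 60516 ≡ 650 (mod 809)
808 = 512 + 256 + 32 + 8 in binary powers of 2.
So 6^808 ≡ 650 · 246 · 728 · 132 ≡ 1 (mod 809).
Since the result is 1, base 6 gives no evidence that 809 is composite.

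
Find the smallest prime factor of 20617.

20617 is odd.
Digit sum 16, not divisible by 3.
Ends in 7: not divisible by 5.
7: 20617 = 7·2945 + 2
11: 20617 = 11·1874 + 3
13: 20617 = 13·1585 + 12
17: 20617 = 17·1212 + 13
19: 20617 = 19·1085 + 2
23: 20617 = 23·896 + 9
29: 20617 = 29·710 + 27
31: 20617 = 31·665 + 2
37: 20617 = 37·557 + 8
41: 20617 = 41·502 + 35
43: 20617 = 43·479 + 20
47: 20617 = 47·438 + 31
53: 20617 = 53·389

53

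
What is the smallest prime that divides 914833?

41

914833 is odd.
Digit sum 28, not divisible by 3.
Ends in 3: not divisible by 5.
7: 914833 = 7·130690 + 3
11: 914833 = 11·83166 + 7
13: 914833 = 13·70371 + 10
17: 914833 = 17·53813 + 12
19: 914833 = 19·48149 + 2
23: 914833 = 23·39775 + 8
29: 914833 = 29·31545 + 28
31: 914833 = 31·29510 + 23
37: 914833 = 37·24725 + 8
41: 914833 = 41·22313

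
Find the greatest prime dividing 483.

23

483 = 3 · 161
161 = 7 · 23
23 is prime.
So 483 = 3 · 7 · 23; the largest prime factor is 23.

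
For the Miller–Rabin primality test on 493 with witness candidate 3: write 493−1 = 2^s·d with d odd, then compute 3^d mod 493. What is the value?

493 − 1 = 492 = 2^2 · 123, so d = 123.
3^1 ≡ 3 (mod 493)
3^2 ≡ 3^2 = 9 ≡ 9 (mod 493)
3^4 ≡ 9^2 = 81 ≡ 81 (mod 493)
3^8 ≡ 81^2 = 6561 ≡ 152 (mod 493)
3^16 ≡ 152^2 = 23104 ≡ 426 (mod 493)
3^32 ≡ 426^2 = 181476 ≡ 52 (mod 493)
3^64 ≡ 52^2 = 2704 ≡ 239 (mod 493)
123 = 64 + 32 + 16 + 8 + 2 + 1 in binary powers of 2.
So 3^123 ≡ 239 · 52 · 426 · 152 · 9 · 3 ≡ 160 (mod 493).
Squaring chain: 160 → 457; never reaches −1, so base 3 is a Miller–Rabin witness that 493 is composite.

160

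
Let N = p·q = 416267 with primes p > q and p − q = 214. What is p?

Since p = q + 214, we have 416267 = q(q + 214), so q² + 214q − 416267 = 0.
Discriminant: 214² + 4·416267 = 45796 + 1665068 = 1710864; √1710864 = 1308.
q = (−214 + 1308)/2 = 547, and p = q + 214 = 761.
Check: 547 · 761 = 416267.

761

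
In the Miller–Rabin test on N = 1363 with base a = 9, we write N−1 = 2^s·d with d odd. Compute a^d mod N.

760

1363 − 1 = 1362 = 2^1 · 681, so d = 681.
9^1 ≡ 9 (mod 1363)
9^2 ≡ 9^2 = 81 ≡ 81 (mod 1363)
9^4 ≡ 81^2 = 6561 ≡ 1109 (mod 1363)
9^8 ≡ 1109^2 = 1229881 ≡ 455 (mod 1363)
9^16 ≡ 455^2 = 207025 ≡ 1212 (mod 1363)
9^32 ≡ 1212^2 = 1468944 ≡ 993 (mod 1363)
9^64 ≡ 993^2 = 986049 ≡ 600 (mod 1363)
9^128 ≡ 600^2 = 360000 ≡ 168 (mod 1363)
9^256 ≡ 168^2 = 28224 ≡ 964 (mod 1363)
9^512 ≡ 964^2 = 929296 ≡ 1093 (mod 1363)
681 = 512 + 128 + 32 + 8 + 1 in binary powers of 2.
So 9^681 ≡ 1093 · 168 · 993 · 455 · 9 ≡ 760 (mod 1363).
Squaring chain: 760; never reaches −1, so base 9 is a Miller–Rabin witness that 1363 is composite.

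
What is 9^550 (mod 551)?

9^1 ≡ 9 (mod 551)
9^2 ≡ 9^2 = 81 ≡ 81 (mod 551)
9^4 ≡ 81^2 = 6561 ≡ 500 (mod 551)
9^8 ≡ 500^2 = 250000 ≡ 397 (mod 551)
9^16 ≡ 397^2 = 157609 ≡ 23 (mod 551)
9^32 ≡ 23^2 = 529 ≡ 529 (mod 551)
9^64 ≡ 529^2 = 279841 ≡ 484 (mod 551)
9^128 ≡ 484^2 = 234256 ≡ 81 (mod 551)
9^256 ≡ 81^2 = 6561 ≡ 500 (mod 551)
9^512 ≡ 500^2 = 250000 ≡ 397 (mod 551)
550 = 512 + 32 + 4 + 2 in binary powers of 2.
So 9^550 ≡ 397 · 529 · 500 · 81 ≡ 123 (mod 551).
Since 123 ≠ 1, base 9 is a Fermat witness: 551 is composite.

123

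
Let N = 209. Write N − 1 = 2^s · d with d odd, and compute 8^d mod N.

209 − 1 = 208 = 2^4 · 13, so d = 13.
8^1 ≡ 8 (mod 209)
8^2 ≡ 8^2 = 64 ≡ 64 (mod 209)
8^4 ≡ 64^2 = 4096 ≡ 125 (mod 209)
8^8 ≡ 125^2 = 15625 ≡ 159 (mod 209)
13 = 8 + 4 + 1 in binary powers of 2.
So 8^13 ≡ 159 · 125 · 8 ≡ 160 (mod 209).
Squaring chain: 160 → 102 → 163 → 26; never reaches −1, so base 8 is a Miller–Rabin witness that 209 is composite.

160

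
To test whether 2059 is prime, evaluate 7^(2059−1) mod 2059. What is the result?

1567

7^1 ≡ 7 (mod 2059)
7^2 ≡ 7^2 = 49 ≡ 49 (mod 2059)
7^4 ≡ 49^2 = 2401 ≡ 342 (mod 2059)
7^8 ≡ 342^2 = 116964 ≡ 1660 (mod 2059)
7^16 ≡ 1660^2 = 2755600 ≡ 658 (mod 2059)
7^32 ≡ 658^2 = 432964 ≡ 574 (mod 2059)
7^64 ≡ 574^2 = 329476 ≡ 36 (mod 2059)
7^128 ≡ 36^2 = 1296 ≡ 1296 (mod 2059)
7^256 ≡ 1296^2 = 1679616 ≡ 1531 (mod 2059)
7^512 ≡ 1531^2 = 2343961 ≡ 819 (mod 2059)
7^1024 ≡ 819^2 = 670761 ≡ 1586 (mod 2059)
7^2048 ≡ 1586^2 = 2515396 ≡ 1357 (mod 2059)
2058 = 2048 + 8 + 2 in binary powers of 2.
So 7^2058 ≡ 1357 · 1660 · 49 ≡ 1567 (mod 2059).
Since 1567 ≠ 1, base 7 is a Fermat witness: 2059 is composite.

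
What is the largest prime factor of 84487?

97

84487 = 13 · 6499
6499 = 67 · 97
97 is prime.
So 84487 = 13 · 67 · 97; the largest prime factor is 97.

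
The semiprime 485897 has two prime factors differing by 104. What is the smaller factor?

Since p = q + 104, we have 485897 = q(q + 104), so q² + 104q − 485897 = 0.
Discriminant: 104² + 4·485897 = 10816 + 1943588 = 1954404; √1954404 = 1398.
q = (−104 + 1398)/2 = 647, and p = q + 104 = 751.
Check: 647 · 751 = 485897.

647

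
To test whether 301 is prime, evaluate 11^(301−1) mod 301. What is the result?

11^1 ≡ 11 (mod 301)
11^2 ≡ 11^2 = 121 ≡ 121 (mod 301)
11^4 ≡ 121^2 = 14641 ≡ 193 (mod 301)
11^8 ≡ 193^2 = 37249 ≡ 226 (mod 301)
11^16 ≡ 226^2 = 51076 ≡ 207 (mod 301)
11^32 ≡ 207^2 = 42849 ≡ 107 (mod 301)
11^64 ≡ 107^2 = 11449 ≡ 11 (mod 301)
11^128 ≡ 11^2 = 121 ≡ 121 (mod 301)
11^256 ≡ 121^2 = 14641 ≡ 193 (mod 301)
300 = 256 + 32 + 8 + 4 in binary powers of 2.
So 11^300 ≡ 193 · 107 · 226 · 193 ≡ 176 (mod 301).
Since 176 ≠ 1, base 11 is a Fermat witness: 301 is composite.

176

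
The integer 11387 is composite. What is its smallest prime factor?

59

11387 is odd.
Digit sum 20, not divisible by 3.
Ends in 7: not divisible by 5.
7: 11387 = 7·1626 + 5
11: 11387 = 11·1035 + 2
13: 11387 = 13·875 + 12
17: 11387 = 17·669 + 14
19: 11387 = 19·599 + 6
23: 11387 = 23·495 + 2
29: 11387 = 29·392 + 19
31: 11387 = 31·367 + 10
37: 11387 = 37·307 + 28
41: 11387 = 41·277 + 30
43: 11387 = 43·264 + 35
47: 11387 = 47·242 + 13
53: 11387 = 53·214 + 45
59: 11387 = 59·193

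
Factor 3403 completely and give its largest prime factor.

83

3403 = 41 · 83
83 is prime.
So 3403 = 41 · 83; the largest prime factor is 83.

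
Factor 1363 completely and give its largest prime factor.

47

1363 = 29 · 47
47 is prime.
So 1363 = 29 · 47; the largest prime factor is 47.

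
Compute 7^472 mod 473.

423

7^1 ≡ 7 (mod 473)
7^2 ≡ 7^2 = 49 ≡ 49 (mod 473)
7^4 ≡ 49^2 = 2401 ≡ 36 (mod 473)
7^8 ≡ 36^2 = 1296 ≡ 350 (mod 473)
7^16 ≡ 350^2 = 122500 ≡ 466 (mod 473)
7^32 ≡ 466^2 = 217156 ≡ 49 (mod 473)
7^64 ≡ 49^2 = 2401 ≡ 36 (mod 473)
7^128 ≡ 36^2 = 1296 ≡ 350 (mod 473)
7^256 ≡ 350^2 = 122500 ≡ 466 (mod 473)
472 = 256 + 128 + 64 + 16 + 8 in binary powers of 2.
So 7^472 ≡ 466 · 350 · 36 · 466 · 350 ≡ 423 (mod 473).
Since 423 ≠ 1, base 7 is a Fermat witness: 473 is composite.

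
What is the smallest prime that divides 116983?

116983 is odd.
Digit sum 28, not divisible by 3.
Ends in 3: not divisible by 5.
7: 116983 = 7·16711 + 6
11: 116983 = 11·10634 + 9
13: 116983 = 13·8998 + 9
17: 116983 = 17·6881 + 6
19: 116983 = 19·6157

19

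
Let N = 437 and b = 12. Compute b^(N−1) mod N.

292

12^1 ≡ 12 (mod 437)
12^2 ≡ 12^2 = 144 ≡ 144 (mod 437)
12^4 ≡ 144^2 = 20736 ≡ 197 (mod 437)
12^8 ≡ 197^2 = 38809 ≡ 353 (mod 437)
12^16 ≡ 353^2 = 124609 ≡ 64 (mod 437)
12^32 ≡ 64^2 = 4096 ≡ 163 (mod 437)
12^64 ≡ 163^2 = 26569 ≡ 349 (mod 437)
12^128 ≡ 349^2 = 121801 ≡ 315 (mod 437)
12^256 ≡ 315^2 = 99225 ≡ 26 (mod 437)
436 = 256 + 128 + 32 + 16 + 4 in binary powers of 2.
So 12^436 ≡ 26 · 315 · 163 · 64 · 197 ≡ 292 (mod 437).
Since 292 ≠ 1, base 12 is a Fermat witness: 437 is composite.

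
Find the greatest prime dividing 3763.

3763 = 53 · 71
71 is prime.
So 3763 = 53 · 71; the largest prime factor is 71.

71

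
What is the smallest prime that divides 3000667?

41

3000667 is odd.
Digit sum 22, not divisible by 3.
Ends in 7: not divisible by 5.
7: 3000667 = 7·428666 + 5
11: 3000667 = 11·272787 + 10
13: 3000667 = 13·230820 + 7
17: 3000667 = 17·176509 + 14
19: 3000667 = 19·157929 + 16
23: 3000667 = 23·130463 + 18
29: 3000667 = 29·103471 + 8
31: 3000667 = 31·96795 + 22
37: 3000667 = 37·81099 + 4
41: 3000667 = 41·73187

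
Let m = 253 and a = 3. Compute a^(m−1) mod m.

3^1 ≡ 3 (mod 253)
3^2 ≡ 3^2 = 9 ≡ 9 (mod 253)
3^4 ≡ 9^2 = 81 ≡ 81 (mod 253)
3^8 ≡ 81^2 = 6561 ≡ 236 (mod 253)
3^16 ≡ 236^2 = 55696 ≡ 36 (mod 253)
3^32 ≡ 36^2 = 1296 ≡ 31 (mod 253)
3^64 ≡ 31^2 = 961 ≡ 202 (mod 253)
3^128 ≡ 202^2 = 40804 ≡ 71 (mod 253)
252 = 128 + 64 + 32 + 16 + 8 + 4 in binary powers of 2.
So 3^252 ≡ 71 · 202 · 31 · 36 · 236 · 81 ≡ 31 (mod 253).
Since 31 ≠ 1, base 3 is a Fermat witness: 253 is composite.

31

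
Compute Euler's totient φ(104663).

Factor: 104663 = 13 · 83 · 97.
φ(104663) = (13−1) · (83−1) · (97−1) = 12 · 82 · 96 = 94464.

94464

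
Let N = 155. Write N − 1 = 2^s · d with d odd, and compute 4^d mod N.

109

155 − 1 = 154 = 2^1 · 77, so d = 77.
4^1 ≡ 4 (mod 155)
4^2 ≡ 4^2 = 16 ≡ 16 (mod 155)
4^4 ≡ 16^2 = 256 ≡ 101 (mod 155)
4^8 ≡ 101^2 = 10201 ≡ 126 (mod 155)
4^16 ≡ 126^2 = 15876 ≡ 66 (mod 155)
4^32 ≡ 66^2 = 4356 ≡ 16 (mod 155)
4^64 ≡ 16^2 = 256 ≡ 101 (mod 155)
77 = 64 + 8 + 4 + 1 in binary powers of 2.
So 4^77 ≡ 101 · 126 · 101 · 4 ≡ 109 (mod 155).
Squaring chain: 109; never reaches −1, so base 4 is a Miller–Rabin witness that 155 is composite.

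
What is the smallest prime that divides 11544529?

71

11544529 is odd.
Digit sum 31, not divisible by 3.
Ends in 9: not divisible by 5.
7: 11544529 = 7·1649218 + 3
11: 11544529 = 11·1049502 + 7
13: 11544529 = 13·888040 + 9
17: 11544529 = 17·679089 + 16
19: 11544529 = 19·607606 + 15
23: 11544529 = 23·501936 + 1
29: 11544529 = 29·398087 + 6
31: 11544529 = 31·372404 + 5
37: 11544529 = 37·312014 + 11
41: 11544529 = 41·281573 + 36
43: 11544529 = 43·268477 + 18
47: 11544529 = 47·245628 + 13
53: 11544529 = 53·217821 + 16
59: 11544529 = 59·195669 + 58
61: 11544529 = 61·189254 + 35
67: 11544529 = 67·172306 + 27
71: 11544529 = 71·162599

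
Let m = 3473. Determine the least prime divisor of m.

23

3473 is odd.
Digit sum 17, not divisible by 3.
Ends in 3: not divisible by 5.
7: 3473 = 7·496 + 1
11: 3473 = 11·315 + 8
13: 3473 = 13·267 + 2
17: 3473 = 17·204 + 5
19: 3473 = 19·182 + 15
23: 3473 = 23·151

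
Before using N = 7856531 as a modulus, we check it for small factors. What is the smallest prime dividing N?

7856531 is odd.
Digit sum 35, not divisible by 3.
Ends in 1: not divisible by 5.
7: 7856531 = 7·1122361 + 4
11: 7856531 = 11·714230 + 1
13: 7856531 = 13·604348 + 7
17: 7856531 = 17·462148 + 15
19: 7856531 = 19·413501 + 12
23: 7856531 = 23·341588 + 7
29: 7856531 = 29·270914 + 25
31: 7856531 = 31·253436 + 15
37: 7856531 = 37·212338 + 25
41: 7856531 = 41·191622 + 29
43: 7856531 = 43·182710 + 1
47: 7856531 = 47·167160 + 11
53: 7856531 = 53·148236 + 23
59: 7856531 = 59·133161 + 32
61: 7856531 = 61·128795 + 36
67: 7856531 = 67·117261 + 44
71: 7856531 = 71·110655 + 26
73: 7856531 = 73·107623 + 52
79: 7856531 = 79·99449 + 60
83: 7856531 = 83·94657

83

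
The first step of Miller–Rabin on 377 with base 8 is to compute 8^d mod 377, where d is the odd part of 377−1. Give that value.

31

377 − 1 = 376 = 2^3 · 47, so d = 47.
8^1 ≡ 8 (mod 377)
8^2 ≡ 8^2 = 64 ≡ 64 (mod 377)
8^4 ≡ 64^2 = 4096 ≡ 326 (mod 377)
8^8 ≡ 326^2 = 106276 ≡ 339 (mod 377)
8^16 ≡ 339^2 = 114921 ≡ 313 (mod 377)
8^32 ≡ 313^2 = 97969 ≡ 326 (mod 377)
47 = 32 + 8 + 4 + 2 + 1 in binary powers of 2.
So 8^47 ≡ 326 · 339 · 326 · 64 · 8 ≡ 31 (mod 377).
Squaring chain: 31 → 207 → 248; never reaches −1, so base 8 is a Miller–Rabin witness that 377 is composite.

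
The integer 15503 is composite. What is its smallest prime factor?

37

15503 is odd.
Digit sum 14, not divisible by 3.
Ends in 3: not divisible by 5.
7: 15503 = 7·2214 + 5
11: 15503 = 11·1409 + 4
13: 15503 = 13·1192 + 7
17: 15503 = 17·911 + 16
19: 15503 = 19·815 + 18
23: 15503 = 23·674 + 1
29: 15503 = 29·534 + 17
31: 15503 = 31·500 + 3
37: 15503 = 37·419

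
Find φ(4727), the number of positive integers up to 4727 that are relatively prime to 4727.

Factor: 4727 = 29 · 163.
φ(4727) = (29−1) · (163−1) = 28 · 162 = 4536.

4536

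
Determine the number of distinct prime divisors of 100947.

5

100947 = 3 · 33649
33649 = 7 · 4807
4807 = 11 · 437
437 = 19 · 23
100947 = 3 · 7 · 11 · 19 · 23, which has 5 distinct prime factors.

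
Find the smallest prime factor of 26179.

47

26179 is odd.
Digit sum 25, not divisible by 3.
Ends in 9: not divisible by 5.
7: 26179 = 7·3739 + 6
11: 26179 = 11·2379 + 10
13: 26179 = 13·2013 + 10
17: 26179 = 17·1539 + 16
19: 26179 = 19·1377 + 16
23: 26179 = 23·1138 + 5
29: 26179 = 29·902 + 21
31: 26179 = 31·844 + 15
37: 26179 = 37·707 + 20
41: 26179 = 41·638 + 21
43: 26179 = 43·608 + 35
47: 26179 = 47·557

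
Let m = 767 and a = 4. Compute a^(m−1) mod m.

35

4^1 ≡ 4 (mod 767)
4^2 ≡ 4^2 = 16 ≡ 16 (mod 767)
4^4 ≡ 16^2 = 256 ≡ 256 (mod 767)
4^8 ≡ 256^2 = 65536 ≡ 341 (mod 767)
4^16 ≡ 341^2 = 116281 ≡ 464 (mod 767)
4^32 ≡ 464^2 = 215296 ≡ 536 (mod 767)
4^64 ≡ 536^2 = 287296 ≡ 438 (mod 767)
4^128 ≡ 438^2 = 191844 ≡ 94 (mod 767)
4^256 ≡ 94^2 = 8836 ≡ 399 (mod 767)
4^512 ≡ 399^2 = 159201 ≡ 432 (mod 767)
766 = 512 + 128 + 64 + 32 + 16 + 8 + 4 + 2 in binary powers of 2.
So 4^766 ≡ 432 · 94 · 438 · 536 · 464 · 341 · 256 · 16 ≡ 35 (mod 767).
Since 35 ≠ 1, base 4 is a Fermat witness: 767 is composite.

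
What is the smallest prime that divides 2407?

29

2407 is odd.
Digit sum 13, not divisible by 3.
Ends in 7: not divisible by 5.
7: 2407 = 7·343 + 6
11: 2407 = 11·218 + 9
13: 2407 = 13·185 + 2
17: 2407 = 17·141 + 10
19: 2407 = 19·126 + 13
23: 2407 = 23·104 + 15
29: 2407 = 29·83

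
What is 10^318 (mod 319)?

122

10^1 ≡ 10 (mod 319)
10^2 ≡ 10^2 = 100 ≡ 100 (mod 319)
10^4 ≡ 100^2 = 10000 ≡ 111 (mod 319)
10^8 ≡ 111^2 = 12321 ≡ 199 (mod 319)
10^16 ≡ 199^2 = 39601 ≡ 45 (mod 319)
10^32 ≡ 45^2 = 2025 ≡ 111 (mod 319)
10^64 ≡ 111^2 = 12321 ≡ 199 (mod 319)
10^128 ≡ 199^2 = 39601 ≡ 45 (mod 319)
10^256 ≡ 45^2 = 2025 ≡ 111 (mod 319)
318 = 256 + 32 + 16 + 8 + 4 + 2 in binary powers of 2.
So 10^318 ≡ 111 · 111 · 45 · 199 · 111 · 100 ≡ 122 (mod 319).
Since 122 ≠ 1, base 10 is a Fermat witness: 319 is composite.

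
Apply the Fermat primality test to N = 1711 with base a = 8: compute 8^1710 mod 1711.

8^1 ≡ 8 (mod 1711)
8^2 ≡ 8^2 = 64 ≡ 64 (mod 1711)
8^4 ≡ 64^2 = 4096 ≡ 674 (mod 1711)
8^8 ≡ 674^2 = 454276 ≡ 861 (mod 1711)
8^16 ≡ 861^2 = 741321 ≡ 458 (mod 1711)
8^32 ≡ 458^2 = 209764 ≡ 1022 (mod 1711)
8^64 ≡ 1022^2 = 1044484 ≡ 774 (mod 1711)
8^128 ≡ 774^2 = 599076 ≡ 226 (mod 1711)
8^256 ≡ 226^2 = 51076 ≡ 1457 (mod 1711)
8^512 ≡ 1457^2 = 2122849 ≡ 1209 (mod 1711)
8^1024 ≡ 1209^2 = 1461681 ≡ 487 (mod 1711)
1710 = 1024 + 512 + 128 + 32 + 8 + 4 + 2 in binary powers of 2.
So 8^1710 ≡ 487 · 1209 · 226 · 1022 · 861 · 674 · 64 ≡ 789 (mod 1711).
Since 789 ≠ 1, base 8 is a Fermat witness: 1711 is composite.

789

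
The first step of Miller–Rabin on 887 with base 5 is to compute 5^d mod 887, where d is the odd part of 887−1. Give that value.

886

887 − 1 = 886 = 2^1 · 443, so d = 443.
5^1 ≡ 5 (mod 887)
5^2 ≡ 5^2 = 25 ≡ 25 (mod 887)
5^4 ≡ 25^2 = 625 ≡ 625 (mod 887)
5^8 ≡ 625^2 = 390625 ≡ 345 (mod 887)
5^16 ≡ 345^2 = 119025 ≡ 167 (mod 887)
5^32 ≡ 167^2 = 27889 ≡ 392 (mod 887)
5^64 ≡ 392^2 = 153664 ≡ 213 (mod 887)
5^128 ≡ 213^2 = 45369 ≡ 132 (mod 887)
5^256 ≡ 132^2 = 17424 ≡ 571 (mod 887)
443 = 256 + 128 + 32 + 16 + 8 + 2 + 1 in binary powers of 2.
So 5^443 ≡ 571 · 132 · 392 · 167 · 345 · 25 · 5 ≡ 886 (mod 887).
Since 5^d ≡ 886 (mod 887), base 5 does not prove 887 composite.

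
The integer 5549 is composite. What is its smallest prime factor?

31

5549 is odd.
Digit sum 23, not divisible by 3.
Ends in 9: not divisible by 5.
7: 5549 = 7·792 + 5
11: 5549 = 11·504 + 5
13: 5549 = 13·426 + 11
17: 5549 = 17·326 + 7
19: 5549 = 19·292 + 1
23: 5549 = 23·241 + 6
29: 5549 = 29·191 + 10
31: 5549 = 31·179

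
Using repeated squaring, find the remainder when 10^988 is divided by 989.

440

10^1 ≡ 10 (mod 989)
10^2 ≡ 10^2 = 100 ≡ 100 (mod 989)
10^4 ≡ 100^2 = 10000 ≡ 110 (mod 989)
10^8 ≡ 110^2 = 12100 ≡ 232 (mod 989)
10^16 ≡ 232^2 = 53824 ≡ 418 (mod 989)
10^32 ≡ 418^2 = 174724 ≡ 660 (mod 989)
10^64 ≡ 660^2 = 435600 ≡ 440 (mod 989)
10^128 ≡ 440^2 = 193600 ≡ 745 (mod 989)
10^256 ≡ 745^2 = 555025 ≡ 196 (mod 989)
10^512 ≡ 196^2 = 38416 ≡ 834 (mod 989)
988 = 512 + 256 + 128 + 64 + 16 + 8 + 4 in binary powers of 2.
So 10^988 ≡ 834 · 196 · 745 · 440 · 418 · 232 · 110 ≡ 440 (mod 989).
Since 440 ≠ 1, base 10 is a Fermat witness: 989 is composite.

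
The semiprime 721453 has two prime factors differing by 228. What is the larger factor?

Since p = q + 228, we have 721453 = q(q + 228), so q² + 228q − 721453 = 0.
Discriminant: 228² + 4·721453 = 51984 + 2885812 = 2937796; √2937796 = 1714.
q = (−228 + 1714)/2 = 743, and p = q + 228 = 971.
Check: 743 · 971 = 721453.

971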